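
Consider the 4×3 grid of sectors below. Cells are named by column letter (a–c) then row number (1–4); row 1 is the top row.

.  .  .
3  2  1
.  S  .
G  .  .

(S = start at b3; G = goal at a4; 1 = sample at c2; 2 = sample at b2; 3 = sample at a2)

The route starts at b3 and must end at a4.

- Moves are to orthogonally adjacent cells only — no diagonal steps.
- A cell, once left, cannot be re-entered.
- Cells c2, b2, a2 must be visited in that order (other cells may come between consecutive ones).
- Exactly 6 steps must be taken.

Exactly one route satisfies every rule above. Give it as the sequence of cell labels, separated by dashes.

The waypoints must appear in the order c2, b2, a2, with no cell reused.
Route from b3: right to c3, up to c2, 2× left (reaching a2), 2× down (reaching a4) — 6 moves in all.
Check: order respected (1 at step 2, 2 at step 3, 3 at step 4); 6 moves as required.

b3 - c3 - c2 - b2 - a2 - a3 - a4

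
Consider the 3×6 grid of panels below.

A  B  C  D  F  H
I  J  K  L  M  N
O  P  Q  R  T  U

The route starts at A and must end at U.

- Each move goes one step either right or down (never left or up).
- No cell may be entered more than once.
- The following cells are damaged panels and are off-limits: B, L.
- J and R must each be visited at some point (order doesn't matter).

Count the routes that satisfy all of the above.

A right/down-only route from A to U makes exactly 2 down-moves and 5 right-moves in some order.
With no other constraints that would be C(7,2) = 21 routes.
A monotone route can only reach the required cells in the order J, R, so split there and multiply the segment counts (each segment already excludes blocked cells): A→J: 1; J→R: 2; R→U: 1; product = 2.
That gives 2 routes.

2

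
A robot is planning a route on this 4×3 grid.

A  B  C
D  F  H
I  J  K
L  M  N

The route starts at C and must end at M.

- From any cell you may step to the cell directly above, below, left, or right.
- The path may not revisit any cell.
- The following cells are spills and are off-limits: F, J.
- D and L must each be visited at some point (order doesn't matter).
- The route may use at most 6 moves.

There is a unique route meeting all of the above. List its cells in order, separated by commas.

C, B, A, D, I, L, M

The budget equals the shortest possible length, so every move has to be on a shortest route through the required cells.
Route from C: 2× left (reaching A), 3× down (reaching L), right to M — 6 moves in all.
Check: all required cells visited; 6 ≤ 6 moves.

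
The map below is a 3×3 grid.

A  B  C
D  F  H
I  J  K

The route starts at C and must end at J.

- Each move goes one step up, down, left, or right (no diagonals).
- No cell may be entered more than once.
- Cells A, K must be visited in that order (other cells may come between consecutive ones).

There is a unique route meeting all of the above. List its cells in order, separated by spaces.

C B A D F H K J

The waypoints must appear in the order A, K, with no cell reused.
Route from C: 2× left (reaching A), down to D, 2× right (reaching H), down to K, left to J — 7 moves in all.
Check: order respected (A at step 2, K at step 6).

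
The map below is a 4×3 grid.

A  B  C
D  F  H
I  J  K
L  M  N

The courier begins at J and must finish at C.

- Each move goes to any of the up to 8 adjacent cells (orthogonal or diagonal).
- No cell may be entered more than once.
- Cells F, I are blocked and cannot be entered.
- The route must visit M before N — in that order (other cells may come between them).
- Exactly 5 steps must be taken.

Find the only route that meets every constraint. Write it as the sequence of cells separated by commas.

J, M, N, K, H, C

The waypoints must appear in the order M, N, with no cell reused.
Route from J: down 1 to M, right 1 to N, up 3 to C — 5 moves in all.
Check: order respected (M at step 1, N at step 2); 5 moves as required.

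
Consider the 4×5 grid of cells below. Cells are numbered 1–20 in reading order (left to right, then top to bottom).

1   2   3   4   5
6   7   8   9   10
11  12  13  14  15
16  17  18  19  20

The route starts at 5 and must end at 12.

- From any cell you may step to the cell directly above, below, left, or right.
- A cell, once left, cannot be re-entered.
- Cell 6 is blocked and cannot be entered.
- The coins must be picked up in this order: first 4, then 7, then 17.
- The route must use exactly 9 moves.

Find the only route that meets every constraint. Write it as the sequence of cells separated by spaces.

5 4 3 2 7 8 13 18 17 12

The waypoints must appear in the order 4, 7, 17, with no cell reused.
Route from 5: left 3 to 2, down 1 to 7, right 1 to 8, down 2 to 18, left 1 to 17, up 1 to 12 — 9 moves in all.
Check: order respected (4 at step 1, 7 at step 4, 17 at step 8); 9 moves as required.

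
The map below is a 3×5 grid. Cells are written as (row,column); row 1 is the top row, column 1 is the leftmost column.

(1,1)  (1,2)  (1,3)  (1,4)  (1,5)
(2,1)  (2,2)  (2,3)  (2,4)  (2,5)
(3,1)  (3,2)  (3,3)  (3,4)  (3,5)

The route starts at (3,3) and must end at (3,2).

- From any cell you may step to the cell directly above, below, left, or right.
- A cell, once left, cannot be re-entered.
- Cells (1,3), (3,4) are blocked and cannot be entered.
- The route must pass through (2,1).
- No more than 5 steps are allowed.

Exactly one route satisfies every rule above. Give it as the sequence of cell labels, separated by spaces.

(3,3) (2,3) (2,2) (2,1) (3,1) (3,2)

Any route must reach (2,1) and still end at (3,2) within 5 moves, so the order of the required stops is forced.
Route from (3,3): up to (2,3), 2× left (reaching (2,1)), down to (3,1), right to (3,2) — 5 moves in all.
Check: all required cells visited; 5 ≤ 5 moves.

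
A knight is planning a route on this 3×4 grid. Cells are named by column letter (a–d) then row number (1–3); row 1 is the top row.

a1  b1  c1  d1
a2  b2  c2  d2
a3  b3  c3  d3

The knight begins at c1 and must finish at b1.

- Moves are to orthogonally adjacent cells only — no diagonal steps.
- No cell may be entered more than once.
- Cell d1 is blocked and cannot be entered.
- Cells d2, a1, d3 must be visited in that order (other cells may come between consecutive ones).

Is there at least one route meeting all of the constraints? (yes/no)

no

Ignoring the required order, 2 revisit-free routes from c1 to b1 pass through all of d2, a1, and d3; the waypoint orders that occur are d2 → d3 → a1 (2) — never d2 → a1 → d3.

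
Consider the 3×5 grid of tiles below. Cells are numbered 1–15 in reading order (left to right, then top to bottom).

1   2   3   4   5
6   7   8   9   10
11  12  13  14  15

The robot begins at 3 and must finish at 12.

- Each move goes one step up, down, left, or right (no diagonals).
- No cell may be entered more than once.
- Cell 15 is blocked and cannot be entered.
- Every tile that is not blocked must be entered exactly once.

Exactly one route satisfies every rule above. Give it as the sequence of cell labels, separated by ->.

3 -> 4 -> 5 -> 10 -> 9 -> 14 -> 13 -> 8 -> 7 -> 2 -> 1 -> 6 -> 11 -> 12

Need to visit all 14 open cells exactly once, starting at 3 and ending at 12.
Route from 3: right 2 to 5, down 1 to 10, left 1 to 9, down 1 to 14, left 1 to 13, up 1 to 8, left 1 to 7, up 1 to 2, left 1 to 1, down 2 to 11, right 1 to 12 — 13 moves in all.
Check: all 14 open cells covered.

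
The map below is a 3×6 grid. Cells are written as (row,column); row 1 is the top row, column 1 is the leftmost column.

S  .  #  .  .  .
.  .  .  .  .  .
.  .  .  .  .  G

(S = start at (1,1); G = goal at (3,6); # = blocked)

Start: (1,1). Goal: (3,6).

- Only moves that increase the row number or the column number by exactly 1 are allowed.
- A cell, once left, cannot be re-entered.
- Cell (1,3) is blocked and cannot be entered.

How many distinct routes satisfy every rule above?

11

A right/down-only route from (1,1) to (3,6) makes exactly 2 down-moves and 5 right-moves in some order.
With no other constraints that would be C(7,2) = 21 routes.
Subtract routes through each blocked cell (inclusion–exclusion for overlaps): − through (1,3): 10 → 11.
That gives 11 routes.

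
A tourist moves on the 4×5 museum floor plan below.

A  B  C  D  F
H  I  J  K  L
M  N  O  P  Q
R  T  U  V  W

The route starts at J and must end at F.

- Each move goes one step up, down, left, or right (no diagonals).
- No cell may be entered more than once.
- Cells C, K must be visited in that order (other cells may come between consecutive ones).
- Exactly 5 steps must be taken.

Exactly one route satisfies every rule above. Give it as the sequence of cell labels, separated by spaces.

J C D K L F

The waypoints must appear in the order C, K, with no cell reused.
Route from J: up to C, right to D, down to K, right to L, up to F — 5 moves in all.
Check: order respected (C at step 1, K at step 3); 5 moves as required.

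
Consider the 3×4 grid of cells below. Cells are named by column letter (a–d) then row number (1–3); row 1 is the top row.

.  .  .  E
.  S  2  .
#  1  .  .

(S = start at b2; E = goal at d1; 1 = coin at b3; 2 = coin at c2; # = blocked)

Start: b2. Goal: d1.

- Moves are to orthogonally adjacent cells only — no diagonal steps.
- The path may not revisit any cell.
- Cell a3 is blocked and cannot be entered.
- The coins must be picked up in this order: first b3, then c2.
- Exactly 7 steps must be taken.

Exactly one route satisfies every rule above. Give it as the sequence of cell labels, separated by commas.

The waypoints must appear in the order b3, c2, with no cell reused.
Route from b2: down 1 to b3, right 2 to d3, up 1 to d2, left 1 to c2, up 1 to c1, right 1 to d1 — 7 moves in all.
Check: order respected (1 at step 1, 2 at step 5); 7 moves as required.

b2, b3, c3, d3, d2, c2, c1, d1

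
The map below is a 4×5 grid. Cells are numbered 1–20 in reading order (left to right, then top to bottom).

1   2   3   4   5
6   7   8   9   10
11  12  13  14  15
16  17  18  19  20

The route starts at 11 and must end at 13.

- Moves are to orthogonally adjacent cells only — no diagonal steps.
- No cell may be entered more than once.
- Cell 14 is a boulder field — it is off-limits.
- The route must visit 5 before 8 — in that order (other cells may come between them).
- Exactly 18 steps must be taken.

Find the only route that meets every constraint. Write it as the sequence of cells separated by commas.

The waypoints must appear in the order 5, 8, with no cell reused.
Route from 11: down to 16, 4× right (reaching 20), 3× up (reaching 5), left to 4, down to 9, left to 8, up to 3, 2× left (reaching 1), down to 6, right to 7, down to 12, right to 13 — 18 moves in all.
Check: order respected (5 at step 8, 8 at step 11); 18 moves as required.

11, 16, 17, 18, 19, 20, 15, 10, 5, 4, 9, 8, 3, 2, 1, 6, 7, 12, 13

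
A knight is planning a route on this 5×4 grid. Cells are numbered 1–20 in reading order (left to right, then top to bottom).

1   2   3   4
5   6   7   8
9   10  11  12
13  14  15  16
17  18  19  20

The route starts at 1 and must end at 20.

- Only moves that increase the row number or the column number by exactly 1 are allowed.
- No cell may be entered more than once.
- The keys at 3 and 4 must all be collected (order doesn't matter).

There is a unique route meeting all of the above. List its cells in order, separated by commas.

Moves only go right or down, so the column and row indices never decrease.
Route from 1: 3× right (reaching 4), 4× down (reaching 20) — 7 moves in all.
Check: all required cells visited.

1, 2, 3, 4, 8, 12, 16, 20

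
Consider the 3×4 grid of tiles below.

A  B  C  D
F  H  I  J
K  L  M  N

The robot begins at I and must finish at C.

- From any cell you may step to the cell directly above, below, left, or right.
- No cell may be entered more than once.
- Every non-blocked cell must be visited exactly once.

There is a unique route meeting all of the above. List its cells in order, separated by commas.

Need to visit all 12 open cells exactly once, starting at I and ending at C.
Cell D has only two open neighbours (J and C), so the path must pass straight through it: one of those is the cell it's entered from and the other is where it exits.
Route from I: left to H, up to B, left to A, 2× down (reaching K), 3× right (reaching N), 2× up (reaching D), left to C — 11 moves in all.
Check: all 12 open cells covered.

I, H, B, A, F, K, L, M, N, J, D, C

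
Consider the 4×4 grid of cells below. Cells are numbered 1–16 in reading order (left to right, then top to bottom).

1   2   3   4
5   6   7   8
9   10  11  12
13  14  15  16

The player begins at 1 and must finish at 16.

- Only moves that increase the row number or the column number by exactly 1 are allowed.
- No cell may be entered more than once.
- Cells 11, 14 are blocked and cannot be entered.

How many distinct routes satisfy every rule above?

4

A right/down-only route from 1 to 16 makes exactly 3 down-moves and 3 right-moves in some order.
With no other constraints that would be C(6,3) = 20 routes.
Subtract routes through each blocked cell (inclusion–exclusion for overlaps): − through 11: 12 − through 14: 4 → 4.
That gives 4 routes.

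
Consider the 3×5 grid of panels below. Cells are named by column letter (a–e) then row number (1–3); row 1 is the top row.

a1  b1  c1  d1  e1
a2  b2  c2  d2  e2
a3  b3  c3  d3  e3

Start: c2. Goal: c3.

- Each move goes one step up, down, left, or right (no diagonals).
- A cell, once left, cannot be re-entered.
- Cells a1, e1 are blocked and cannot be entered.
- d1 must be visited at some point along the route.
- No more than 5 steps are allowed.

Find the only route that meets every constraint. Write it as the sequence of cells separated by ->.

The budget equals the shortest possible length, so every move has to be on a shortest route through the required cells.
Route from c2: up to c1, right to d1, 2× down (reaching d3), left to c3 — 5 moves in all.
Check: all required cells visited; 5 ≤ 5 moves.

c2 -> c1 -> d1 -> d2 -> d3 -> c3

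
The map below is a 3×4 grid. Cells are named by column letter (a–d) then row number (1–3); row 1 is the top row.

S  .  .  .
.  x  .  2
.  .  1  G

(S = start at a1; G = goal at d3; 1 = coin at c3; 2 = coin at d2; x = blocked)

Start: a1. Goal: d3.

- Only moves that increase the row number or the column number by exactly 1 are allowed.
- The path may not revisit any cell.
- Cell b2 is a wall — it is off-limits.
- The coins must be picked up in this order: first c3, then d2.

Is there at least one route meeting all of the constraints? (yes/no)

d2 lies above c3, so going from c3 to d2 would need an upward move — but moves only go right/down, so c3 cannot be visited before d2.

no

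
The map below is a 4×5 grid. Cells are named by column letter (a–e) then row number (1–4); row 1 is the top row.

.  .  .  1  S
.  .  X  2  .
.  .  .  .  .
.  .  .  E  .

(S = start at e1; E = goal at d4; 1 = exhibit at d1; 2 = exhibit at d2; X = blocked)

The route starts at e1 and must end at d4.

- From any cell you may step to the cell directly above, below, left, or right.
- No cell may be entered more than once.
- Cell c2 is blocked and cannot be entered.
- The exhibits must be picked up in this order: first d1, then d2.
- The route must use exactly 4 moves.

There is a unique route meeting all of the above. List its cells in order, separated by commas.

e1, d1, d2, d3, d4

The waypoints must appear in the order d1, d2, with no cell reused.
Route from e1: left to d1, 3× down (reaching d4) — 4 moves in all.
Check: order respected (1 at step 1, 2 at step 2); 4 moves as required.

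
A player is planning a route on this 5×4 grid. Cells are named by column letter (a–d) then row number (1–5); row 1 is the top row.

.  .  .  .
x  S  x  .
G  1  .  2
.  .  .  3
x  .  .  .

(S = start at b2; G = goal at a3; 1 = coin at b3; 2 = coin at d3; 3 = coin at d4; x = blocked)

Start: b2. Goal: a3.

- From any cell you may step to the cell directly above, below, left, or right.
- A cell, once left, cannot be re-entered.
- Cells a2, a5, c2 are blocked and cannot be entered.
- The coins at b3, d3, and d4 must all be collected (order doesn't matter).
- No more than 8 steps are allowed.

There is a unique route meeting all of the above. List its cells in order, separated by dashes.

The 8-move cap with required stops at b3, d3, d4 leaves no slack for detours.
Route from b2: down 1 to b3, right 2 to d3, down 1 to d4, left 3 to a4, up 1 to a3 — 8 moves in all.
Check: all required cells visited; 8 ≤ 8 moves.

b2 - b3 - c3 - d3 - d4 - c4 - b4 - a4 - a3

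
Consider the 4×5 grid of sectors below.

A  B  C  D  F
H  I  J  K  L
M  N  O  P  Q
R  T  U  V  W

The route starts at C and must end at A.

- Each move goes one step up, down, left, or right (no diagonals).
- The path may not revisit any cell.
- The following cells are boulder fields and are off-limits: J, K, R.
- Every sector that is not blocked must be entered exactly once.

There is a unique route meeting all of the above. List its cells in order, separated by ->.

Need to visit all 17 open cells exactly once, starting at C and ending at A.
Cell W has only two open neighbours (Q and V), so the path must pass straight through it: one of those is the cell it's entered from and the other is where it exits.
Route from C: right 2 to F, down 3 to W, left 1 to V, up 1 to P, left 1 to O, down 1 to U, left 1 to T, up 1 to N, left 1 to M, up 1 to H, right 1 to I, up 1 to B, left 1 to A — 16 moves in all.
Check: all 17 open cells covered.

C -> D -> F -> L -> Q -> W -> V -> P -> O -> U -> T -> N -> M -> H -> I -> B -> A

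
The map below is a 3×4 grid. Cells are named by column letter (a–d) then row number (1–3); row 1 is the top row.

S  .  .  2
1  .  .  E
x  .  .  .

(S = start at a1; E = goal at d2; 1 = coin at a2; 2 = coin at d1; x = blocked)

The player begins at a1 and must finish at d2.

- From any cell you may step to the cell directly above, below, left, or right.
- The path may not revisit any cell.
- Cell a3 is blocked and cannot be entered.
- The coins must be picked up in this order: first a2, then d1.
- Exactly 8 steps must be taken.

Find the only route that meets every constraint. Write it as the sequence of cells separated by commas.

The waypoints must appear in the order a2, d1, with no cell reused.
Route from a1: down to a2, right to b2, down to b3, right to c3, 2× up (reaching c1), right to d1, down to d2 — 8 moves in all.
Check: order respected (1 at step 1, 2 at step 7); 8 moves as required.

a1, a2, b2, b3, c3, c2, c1, d1, d2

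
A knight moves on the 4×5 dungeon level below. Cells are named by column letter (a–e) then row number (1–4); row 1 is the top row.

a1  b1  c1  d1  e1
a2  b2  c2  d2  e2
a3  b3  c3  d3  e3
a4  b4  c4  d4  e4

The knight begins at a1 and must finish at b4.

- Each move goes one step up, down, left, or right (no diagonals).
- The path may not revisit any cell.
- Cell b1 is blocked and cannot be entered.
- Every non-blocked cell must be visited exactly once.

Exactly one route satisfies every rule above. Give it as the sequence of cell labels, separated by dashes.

Need to visit all 19 open cells exactly once, starting at a1 and ending at b4.
Cell a4 has only two open neighbours (a3 and b4), so the path must pass straight through it: one of those is the cell it's entered from and the other is where it exits.
Route from a1: down 1 to a2, right 2 to c2, up 1 to c1, right 2 to e1, down 1 to e2, left 1 to d2, down 1 to d3, right 1 to e3, down 1 to e4, left 2 to c4, up 1 to c3, left 2 to a3, down 1 to a4, right 1 to b4 — 18 moves in all.
Check: all 19 open cells covered.

a1 - a2 - b2 - c2 - c1 - d1 - e1 - e2 - d2 - d3 - e3 - e4 - d4 - c4 - c3 - b3 - a3 - a4 - b4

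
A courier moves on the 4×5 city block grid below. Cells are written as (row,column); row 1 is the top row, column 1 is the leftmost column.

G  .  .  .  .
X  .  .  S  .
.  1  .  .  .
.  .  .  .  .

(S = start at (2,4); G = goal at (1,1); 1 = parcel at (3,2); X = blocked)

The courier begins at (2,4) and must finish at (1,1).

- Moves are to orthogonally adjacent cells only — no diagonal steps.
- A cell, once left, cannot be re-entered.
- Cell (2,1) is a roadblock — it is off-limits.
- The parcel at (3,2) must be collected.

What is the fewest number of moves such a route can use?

Any route passes through (3,2) somewhere between (2,4) and (1,1). Summing Manhattan distances along the two legs ((2,4) → (3,2) → (1,1)) gives a lower bound of 3 + 3 = 6 moves.
A route of 6 moves achieves this: (2,4) → (3,4) → (3,3) → (3,2) → (2,2) → (1,2) → (1,1).
Since 6 matches the lower bound, it is optimal.

6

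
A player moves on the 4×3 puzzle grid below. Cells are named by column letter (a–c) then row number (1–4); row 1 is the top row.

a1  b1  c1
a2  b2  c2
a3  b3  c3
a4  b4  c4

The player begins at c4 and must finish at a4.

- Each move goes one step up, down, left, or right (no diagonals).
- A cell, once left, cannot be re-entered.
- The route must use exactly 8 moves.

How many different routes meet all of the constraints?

9

Need simple routes of exactly 8 moves from c4 to a4 (Manhattan distance 2, so 3 moves are spent on a detour and 3 undoing it).
Branch systematically from the start, pruning whenever the remaining move budget drops below the Manhattan distance to a4 or differs from it in parity. Grouping the completions by first move — via c3: 7; via b4: 2 — and summing: 7 + 2 = 9.
That gives 9 routes.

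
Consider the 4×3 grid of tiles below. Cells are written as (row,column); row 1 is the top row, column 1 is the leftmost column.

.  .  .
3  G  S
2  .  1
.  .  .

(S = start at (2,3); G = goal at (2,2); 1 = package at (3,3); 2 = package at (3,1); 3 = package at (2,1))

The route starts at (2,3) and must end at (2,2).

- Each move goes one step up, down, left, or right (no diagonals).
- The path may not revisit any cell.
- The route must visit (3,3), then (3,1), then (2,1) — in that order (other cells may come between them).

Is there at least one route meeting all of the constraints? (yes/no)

One route that works: (2,3) → (3,3) → (3,2) → (3,1) → (2,1) → (2,2).

yes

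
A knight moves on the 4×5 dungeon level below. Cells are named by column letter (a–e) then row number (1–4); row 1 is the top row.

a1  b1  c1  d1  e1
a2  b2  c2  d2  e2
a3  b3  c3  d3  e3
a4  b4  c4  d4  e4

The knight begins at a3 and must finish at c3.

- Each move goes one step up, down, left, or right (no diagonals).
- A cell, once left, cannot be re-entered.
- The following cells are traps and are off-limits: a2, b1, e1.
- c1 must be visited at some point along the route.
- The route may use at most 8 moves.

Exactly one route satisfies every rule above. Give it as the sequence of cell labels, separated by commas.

Any route must reach c1 and still end at c3 within 8 moves, so the order of the required stops is forced.
Route from a3: right to b3, up to b2, right to c2, up to c1, right to d1, 2× down (reaching d3), left to c3 — 8 moves in all.
Check: all required cells visited; 8 ≤ 8 moves.

a3, b3, b2, c2, c1, d1, d2, d3, c3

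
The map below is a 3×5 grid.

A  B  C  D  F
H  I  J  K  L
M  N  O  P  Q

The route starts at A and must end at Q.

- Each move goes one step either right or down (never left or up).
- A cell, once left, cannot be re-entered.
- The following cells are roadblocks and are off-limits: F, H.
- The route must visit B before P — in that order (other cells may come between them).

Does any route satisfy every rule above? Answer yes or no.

One route that works: A → B → I → N → O → P → Q.

yes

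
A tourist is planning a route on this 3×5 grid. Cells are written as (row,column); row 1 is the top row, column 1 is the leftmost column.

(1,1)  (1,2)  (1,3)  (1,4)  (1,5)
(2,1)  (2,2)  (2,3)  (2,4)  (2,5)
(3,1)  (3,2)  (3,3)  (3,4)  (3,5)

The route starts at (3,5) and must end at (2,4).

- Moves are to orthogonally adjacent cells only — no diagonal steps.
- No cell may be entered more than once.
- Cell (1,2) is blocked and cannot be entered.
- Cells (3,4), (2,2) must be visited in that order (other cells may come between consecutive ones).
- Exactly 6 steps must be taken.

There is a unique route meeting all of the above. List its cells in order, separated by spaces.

The waypoints must appear in the order (3,4), (2,2), with no cell reused.
Route from (3,5): 3× left (reaching (3,2)), up to (2,2), 2× right (reaching (2,4)) — 6 moves in all.
Check: order respected ((3,4) at step 1, (2,2) at step 4); 6 moves as required.

(3,5) (3,4) (3,3) (3,2) (2,2) (2,3) (2,4)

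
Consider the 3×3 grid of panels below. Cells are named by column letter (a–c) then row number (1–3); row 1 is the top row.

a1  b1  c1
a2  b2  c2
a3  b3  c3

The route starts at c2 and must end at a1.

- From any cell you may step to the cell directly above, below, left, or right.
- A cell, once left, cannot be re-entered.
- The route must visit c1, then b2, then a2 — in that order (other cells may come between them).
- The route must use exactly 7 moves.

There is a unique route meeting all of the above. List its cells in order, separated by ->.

c2 -> c1 -> b1 -> b2 -> b3 -> a3 -> a2 -> a1

The waypoints must appear in the order c1, b2, a2, with no cell reused.
Route from c2: up 1 to c1, left 1 to b1, down 2 to b3, left 1 to a3, up 2 to a1 — 7 moves in all.
Check: order respected (c1 at step 1, b2 at step 3, a2 at step 6); 7 moves as required.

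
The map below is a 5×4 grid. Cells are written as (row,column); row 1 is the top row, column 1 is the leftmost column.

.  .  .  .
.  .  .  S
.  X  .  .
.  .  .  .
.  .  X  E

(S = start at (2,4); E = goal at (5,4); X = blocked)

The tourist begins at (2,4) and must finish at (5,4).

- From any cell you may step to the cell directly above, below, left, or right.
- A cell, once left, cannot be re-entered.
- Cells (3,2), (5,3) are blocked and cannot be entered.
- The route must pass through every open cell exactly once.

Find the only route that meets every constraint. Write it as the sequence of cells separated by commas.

(2,4), (1,4), (1,3), (2,3), (2,2), (1,2), (1,1), (2,1), (3,1), (4,1), (5,1), (5,2), (4,2), (4,3), (3,3), (3,4), (4,4), (5,4)

Need to visit all 18 open cells exactly once, starting at (2,4) and ending at (5,4).
Cell (3,1) has only two open neighbours ((2,1) and (4,1)), so the path must pass straight through it: one of those is the cell it's entered from and the other is where it exits.
Route from (2,4): up to (1,4), left to (1,3), down to (2,3), left to (2,2), up to (1,2), left to (1,1), 4× down (reaching (5,1)), right to (5,2), up to (4,2), right to (4,3), up to (3,3), right to (3,4), 2× down (reaching (5,4)) — 17 moves in all.
Check: all 18 open cells covered.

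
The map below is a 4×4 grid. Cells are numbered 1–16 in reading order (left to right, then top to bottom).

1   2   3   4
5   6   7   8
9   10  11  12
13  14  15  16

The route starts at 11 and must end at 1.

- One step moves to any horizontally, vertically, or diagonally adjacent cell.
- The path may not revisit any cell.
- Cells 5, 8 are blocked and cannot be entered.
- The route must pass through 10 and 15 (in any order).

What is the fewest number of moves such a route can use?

4

Any route passes through 10 and 15 in some order between 11 and 1. Summing Chebyshev distances along each leg and taking the cheapest ordering (11 → 15 → 10 → 1) gives a lower bound of 1 + 1 + 2 = 4 moves.
A route of 4 moves achieves this: 11 → 15 → 10 → 6 → 1.
Since 4 matches the lower bound, it is optimal.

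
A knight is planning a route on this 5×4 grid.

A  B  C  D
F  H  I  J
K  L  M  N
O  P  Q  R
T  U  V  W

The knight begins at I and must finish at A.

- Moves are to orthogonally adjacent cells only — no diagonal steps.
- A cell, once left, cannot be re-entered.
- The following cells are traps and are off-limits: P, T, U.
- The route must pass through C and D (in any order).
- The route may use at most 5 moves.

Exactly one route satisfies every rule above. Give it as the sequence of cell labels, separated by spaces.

The 5-move cap with required stops at C, D leaves no slack for detours.
Route from I: right 1 to J, up 1 to D, left 3 to A — 5 moves in all.
Check: all required cells visited; 5 ≤ 5 moves.

I J D C B A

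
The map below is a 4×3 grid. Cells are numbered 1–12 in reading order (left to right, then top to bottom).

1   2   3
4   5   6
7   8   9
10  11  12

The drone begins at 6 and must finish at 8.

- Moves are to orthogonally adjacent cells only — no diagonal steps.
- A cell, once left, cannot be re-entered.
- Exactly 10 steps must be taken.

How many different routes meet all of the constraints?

Need simple routes of exactly 10 moves from 6 to 8 (Manhattan distance 2, so 4 moves are spent on a detour and 4 undoing it).
Enumerating: 6 3 2 5 4 7 10 11 12 9 8 | 6 3 2 1 4 7 10 11 12 9 8 | 6 9 12 11 10 7 4 1 2 5 8 | 6 5 2 1 4 7 10 11 12 9 8.
That gives 4 routes.

4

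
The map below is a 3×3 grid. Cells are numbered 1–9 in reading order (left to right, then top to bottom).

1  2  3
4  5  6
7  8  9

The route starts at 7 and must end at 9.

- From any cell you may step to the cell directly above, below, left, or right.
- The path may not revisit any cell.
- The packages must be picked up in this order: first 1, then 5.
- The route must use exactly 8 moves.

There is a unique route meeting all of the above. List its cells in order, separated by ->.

The waypoints must appear in the order 1, 5, with no cell reused.
Route from 7: up 2 to 1, right 2 to 3, down 1 to 6, left 1 to 5, down 1 to 8, right 1 to 9 — 8 moves in all.
Check: order respected (1 at step 2, 5 at step 6); 8 moves as required.

7 -> 4 -> 1 -> 2 -> 3 -> 6 -> 5 -> 8 -> 9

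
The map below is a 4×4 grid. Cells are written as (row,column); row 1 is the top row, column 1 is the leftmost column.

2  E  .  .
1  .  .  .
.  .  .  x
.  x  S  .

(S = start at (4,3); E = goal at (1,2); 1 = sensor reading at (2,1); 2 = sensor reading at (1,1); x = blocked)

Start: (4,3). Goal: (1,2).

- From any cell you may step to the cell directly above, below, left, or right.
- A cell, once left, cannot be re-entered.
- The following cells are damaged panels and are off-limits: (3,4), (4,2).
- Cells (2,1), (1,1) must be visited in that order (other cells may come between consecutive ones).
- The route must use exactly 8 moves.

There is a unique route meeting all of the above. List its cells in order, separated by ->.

The waypoints must appear in the order (2,1), (1,1), with no cell reused.
Route from (4,3): 2× up (reaching (2,3)), left to (2,2), down to (3,2), left to (3,1), 2× up (reaching (1,1)), right to (1,2) — 8 moves in all.
Check: order respected (1 at step 6, 2 at step 7); 8 moves as required.

(4,3) -> (3,3) -> (2,3) -> (2,2) -> (3,2) -> (3,1) -> (2,1) -> (1,1) -> (1,2)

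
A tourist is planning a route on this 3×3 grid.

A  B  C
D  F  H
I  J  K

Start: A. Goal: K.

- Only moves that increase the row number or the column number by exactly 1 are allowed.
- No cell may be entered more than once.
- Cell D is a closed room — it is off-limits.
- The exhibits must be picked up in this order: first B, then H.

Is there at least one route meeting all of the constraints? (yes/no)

One route that works: A → B → F → H → K.

yes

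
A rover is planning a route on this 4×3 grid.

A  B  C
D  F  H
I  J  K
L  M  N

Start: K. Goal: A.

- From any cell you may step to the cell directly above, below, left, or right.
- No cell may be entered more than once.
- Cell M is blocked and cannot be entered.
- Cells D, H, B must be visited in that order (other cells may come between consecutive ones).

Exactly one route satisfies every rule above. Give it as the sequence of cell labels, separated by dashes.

K - J - I - D - F - H - C - B - A

The waypoints must appear in the order D, H, B, with no cell reused.
Route from K: left 2 to I, up 1 to D, right 2 to H, up 1 to C, left 2 to A — 8 moves in all.
Check: order respected (D at step 3, H at step 5, B at step 7).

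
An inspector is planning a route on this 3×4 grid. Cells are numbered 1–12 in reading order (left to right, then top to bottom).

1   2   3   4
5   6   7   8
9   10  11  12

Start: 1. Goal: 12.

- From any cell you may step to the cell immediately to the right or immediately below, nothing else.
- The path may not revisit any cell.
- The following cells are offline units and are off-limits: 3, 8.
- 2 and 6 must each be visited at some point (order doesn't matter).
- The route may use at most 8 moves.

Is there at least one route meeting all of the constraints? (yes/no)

yes

One route that works: 1 → 2 → 6 → 10 → 11 → 12.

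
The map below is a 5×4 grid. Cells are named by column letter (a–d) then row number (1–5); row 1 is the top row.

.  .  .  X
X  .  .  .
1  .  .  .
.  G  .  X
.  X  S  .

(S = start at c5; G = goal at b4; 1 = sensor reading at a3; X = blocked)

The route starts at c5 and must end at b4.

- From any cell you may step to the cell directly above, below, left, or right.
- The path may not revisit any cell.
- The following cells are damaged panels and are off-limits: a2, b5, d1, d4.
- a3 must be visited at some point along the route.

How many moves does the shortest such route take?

Any route passes through a3 somewhere between c5 and b4. Summing Manhattan distances along the two legs (c5 → a3 → b4) gives a lower bound of 4 + 2 = 6 moves.
A route of 6 moves achieves this: c5 → c4 → c3 → b3 → a3 → a4 → b4.
Since 6 matches the lower bound, it is optimal.

6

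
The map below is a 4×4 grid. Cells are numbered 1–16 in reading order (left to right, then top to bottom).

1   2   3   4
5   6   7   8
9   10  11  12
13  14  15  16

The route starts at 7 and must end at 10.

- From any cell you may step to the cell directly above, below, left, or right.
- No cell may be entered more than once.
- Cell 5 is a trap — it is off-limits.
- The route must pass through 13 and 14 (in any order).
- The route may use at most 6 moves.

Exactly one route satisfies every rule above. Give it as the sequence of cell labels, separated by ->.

Any route must reach 13 and 14 and still end at 10 within 6 moves, so the order of the required stops is forced.
Route from 7: 2× down (reaching 15), 2× left (reaching 13), up to 9, right to 10 — 6 moves in all.
Check: all required cells visited; 6 ≤ 6 moves.

7 -> 11 -> 15 -> 14 -> 13 -> 9 -> 10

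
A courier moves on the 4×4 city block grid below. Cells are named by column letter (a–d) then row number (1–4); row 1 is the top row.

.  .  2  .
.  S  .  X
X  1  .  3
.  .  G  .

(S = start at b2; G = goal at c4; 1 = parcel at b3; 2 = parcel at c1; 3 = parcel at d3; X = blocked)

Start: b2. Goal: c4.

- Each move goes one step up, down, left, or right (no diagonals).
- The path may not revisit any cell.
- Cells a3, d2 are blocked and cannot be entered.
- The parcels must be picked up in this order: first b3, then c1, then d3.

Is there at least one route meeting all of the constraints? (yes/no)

Even ignoring the required order, no revisit-free route from b2 to c4 manages to pass through all of b3, c1, and d3: branching out from b2, every path either misses one of them or, having collected them, can no longer reach c4 without re-entering a cell.

no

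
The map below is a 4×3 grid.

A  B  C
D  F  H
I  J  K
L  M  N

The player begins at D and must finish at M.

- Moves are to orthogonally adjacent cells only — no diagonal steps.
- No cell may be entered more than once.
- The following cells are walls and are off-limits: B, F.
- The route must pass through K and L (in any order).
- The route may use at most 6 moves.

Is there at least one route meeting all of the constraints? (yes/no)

Even ignoring the no-revisit rule, getting from D to M, taking the cheapest ordering D → K → L → M needs at least 3 + 3 + 1 = 7 moves (Manhattan distance per leg), which exceeds the 6-move limit.

no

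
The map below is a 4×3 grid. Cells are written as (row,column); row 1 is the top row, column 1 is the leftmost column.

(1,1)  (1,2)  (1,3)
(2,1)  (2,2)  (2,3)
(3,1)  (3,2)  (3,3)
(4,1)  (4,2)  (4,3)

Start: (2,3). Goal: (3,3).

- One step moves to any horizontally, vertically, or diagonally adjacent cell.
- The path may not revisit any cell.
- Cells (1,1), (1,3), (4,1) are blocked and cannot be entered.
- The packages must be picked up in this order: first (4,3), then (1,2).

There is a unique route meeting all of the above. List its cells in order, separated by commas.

(2,3), (3,2), (4,3), (4,2), (3,1), (2,1), (1,2), (2,2), (3,3)

The waypoints must appear in the order (4,3), (1,2), with no cell reused.
Route from (2,3): down-left to (3,2), down-right to (4,3), left to (4,2), up-left to (3,1), up to (2,1), up-right to (1,2), down to (2,2), down-right to (3,3) — 8 moves in all.
Check: order respected ((4,3) at step 2, (1,2) at step 6).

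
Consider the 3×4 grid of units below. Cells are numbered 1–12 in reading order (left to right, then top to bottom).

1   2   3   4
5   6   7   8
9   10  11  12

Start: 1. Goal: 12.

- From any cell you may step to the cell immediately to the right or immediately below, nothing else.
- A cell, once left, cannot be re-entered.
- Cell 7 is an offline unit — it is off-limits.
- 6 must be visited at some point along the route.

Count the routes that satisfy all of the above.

2

A right/down-only route from 1 to 12 makes exactly 2 down-moves and 3 right-moves in some order.
With no other constraints that would be C(5,2) = 10 routes.
Split at 6 and multiply the segment counts (each segment already excludes blocked cells): 1→6: 2; 6→12: 1; product = 2.
That gives 2 routes.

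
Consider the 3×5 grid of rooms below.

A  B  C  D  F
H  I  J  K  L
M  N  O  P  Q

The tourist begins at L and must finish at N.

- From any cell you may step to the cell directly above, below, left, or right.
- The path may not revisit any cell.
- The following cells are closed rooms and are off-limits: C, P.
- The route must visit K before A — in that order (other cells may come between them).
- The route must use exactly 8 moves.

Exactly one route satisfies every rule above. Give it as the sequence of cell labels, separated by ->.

The waypoints must appear in the order K, A, with no cell reused.
Route from L: left 3 to I, up 1 to B, left 1 to A, down 2 to M, right 1 to N — 8 moves in all.
Check: order respected (K at step 1, A at step 5); 8 moves as required.

L -> K -> J -> I -> B -> A -> H -> M -> N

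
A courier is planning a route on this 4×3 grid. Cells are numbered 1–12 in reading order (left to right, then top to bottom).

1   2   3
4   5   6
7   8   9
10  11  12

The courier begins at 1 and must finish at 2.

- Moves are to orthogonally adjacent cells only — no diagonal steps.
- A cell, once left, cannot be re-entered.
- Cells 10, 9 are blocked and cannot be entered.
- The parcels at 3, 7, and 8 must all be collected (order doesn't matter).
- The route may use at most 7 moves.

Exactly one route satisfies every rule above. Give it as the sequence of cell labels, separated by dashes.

1 - 4 - 7 - 8 - 5 - 6 - 3 - 2

The budget equals the shortest possible length, so every move has to be on a shortest route through the required cells.
Route from 1: down 2 to 7, right 1 to 8, up 1 to 5, right 1 to 6, up 1 to 3, left 1 to 2 — 7 moves in all.
Check: all required cells visited; 7 ≤ 7 moves.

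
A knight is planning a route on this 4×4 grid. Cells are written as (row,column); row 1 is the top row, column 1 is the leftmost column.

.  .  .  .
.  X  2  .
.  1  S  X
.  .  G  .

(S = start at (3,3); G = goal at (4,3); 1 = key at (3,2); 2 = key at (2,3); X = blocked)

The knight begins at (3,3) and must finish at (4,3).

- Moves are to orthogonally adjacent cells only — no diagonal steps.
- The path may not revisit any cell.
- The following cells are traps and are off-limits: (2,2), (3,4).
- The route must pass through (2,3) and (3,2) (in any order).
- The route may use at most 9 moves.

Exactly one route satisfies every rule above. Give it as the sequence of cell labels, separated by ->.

(3,3) -> (2,3) -> (1,3) -> (1,2) -> (1,1) -> (2,1) -> (3,1) -> (3,2) -> (4,2) -> (4,3)

Any route must reach (2,3) and (3,2) and still end at (4,3) within 9 moves, so the order of the required stops is forced.
Route from (3,3): up 2 to (1,3), left 2 to (1,1), down 2 to (3,1), right 1 to (3,2), down 1 to (4,2), right 1 to (4,3) — 9 moves in all.
Check: all required cells visited; 9 ≤ 9 moves.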